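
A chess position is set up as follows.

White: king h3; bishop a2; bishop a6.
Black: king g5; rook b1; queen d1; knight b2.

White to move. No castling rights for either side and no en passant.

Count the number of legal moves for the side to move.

White to move; king on h3.
In check: no.
Legal moves: Bc8, Bb7, Bb5, B6c4, Bd3, Be2, Bf1, Kg3, Kh2, Kg2, Bg8, Bf7, Be6, Bd5, B2c4, Bb3, Bxb1.
Count: 17.

17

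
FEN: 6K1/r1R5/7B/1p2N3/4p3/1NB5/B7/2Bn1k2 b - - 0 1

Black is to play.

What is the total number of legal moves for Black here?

18

Black to move; king on f1.
In check: no.
Legal moves: Ra8+, Rxc7, Rb7, Ra6, Ra5, Ra4, Ra3, Rxa2, Kg2, Kf2, Ke2, Kg1, Ne3, Nxc3, Nf2, Nb2, b4, e3.
Count: 18.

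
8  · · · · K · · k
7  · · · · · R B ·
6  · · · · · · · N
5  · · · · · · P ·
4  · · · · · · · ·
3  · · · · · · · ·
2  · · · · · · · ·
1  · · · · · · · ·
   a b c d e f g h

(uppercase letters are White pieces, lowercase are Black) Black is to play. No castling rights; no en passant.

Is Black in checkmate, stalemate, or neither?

Black to move; black king on h8.
In check: yes, from the white bishop on g7.
Legal moves for Black: Kh7.
Black is in check but has 1 legal move → neither.

neither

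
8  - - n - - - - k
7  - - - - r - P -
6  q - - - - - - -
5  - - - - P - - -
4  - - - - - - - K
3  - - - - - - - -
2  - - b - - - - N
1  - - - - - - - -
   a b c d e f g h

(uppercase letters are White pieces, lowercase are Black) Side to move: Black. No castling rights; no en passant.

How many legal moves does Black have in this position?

Black to move; king on h8.
In check: yes, from the white pawn on g7.
Legal moves: Kg8, Kh7, Kxg7, Rxg7.
Count: 4.

4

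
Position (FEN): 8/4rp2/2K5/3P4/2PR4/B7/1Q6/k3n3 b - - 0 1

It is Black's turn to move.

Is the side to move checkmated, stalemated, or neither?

Black to move; black king on a1.
In check: yes, from the white queen on b2.
King squares — b1: attacked by Qb2; a2: attacked by Qb2; b2: attacked by Ba3.
Legal moves for Black: none.
In check with no legal moves → checkmate.

checkmate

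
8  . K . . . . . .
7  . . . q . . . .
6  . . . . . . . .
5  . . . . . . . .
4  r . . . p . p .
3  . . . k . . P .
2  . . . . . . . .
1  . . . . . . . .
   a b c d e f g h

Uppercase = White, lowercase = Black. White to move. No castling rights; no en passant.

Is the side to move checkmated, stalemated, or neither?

stalemate

White to move; white king on b8.
In check: no.
King squares — a7: attacked by Ra4; b7: attacked by Qd7; c7: attacked by Qd7; a8: attacked by Ra4; c8: attacked by Qd7.
Legal moves for White: none.
Not in check and no legal moves → stalemate.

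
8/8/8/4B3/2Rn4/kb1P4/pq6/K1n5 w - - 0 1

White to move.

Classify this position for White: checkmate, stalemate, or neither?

checkmate

White to move; white king on a1.
In check: yes, from the black queen on b2.
King squares — b1: attacked by Pa2; a2: attacked by Nc1; b2: attacked by Ka3.
Legal moves for White: none.
In check with no legal moves → checkmate.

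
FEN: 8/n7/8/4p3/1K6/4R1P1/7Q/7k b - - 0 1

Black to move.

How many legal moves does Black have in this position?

Black to move; king on h1.
In check: yes, from the white queen on h2.
Legal moves: Kxh2.
Count: 1.

1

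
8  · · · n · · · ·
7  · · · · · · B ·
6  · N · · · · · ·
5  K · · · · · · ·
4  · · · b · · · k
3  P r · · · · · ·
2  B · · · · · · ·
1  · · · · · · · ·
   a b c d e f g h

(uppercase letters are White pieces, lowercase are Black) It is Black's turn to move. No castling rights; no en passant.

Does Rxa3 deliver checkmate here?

no

After Rxa3: white king on a5; in check: yes, from the black rook on a3.
White has 3 legal replies: Kb5, Kb4, Na4.
In check but a legal move exists → not checkmate.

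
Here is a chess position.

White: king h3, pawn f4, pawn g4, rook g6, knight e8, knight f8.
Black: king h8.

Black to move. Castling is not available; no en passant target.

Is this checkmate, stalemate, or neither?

Black to move; black king on h8.
In check: no.
King squares — g7: attacked by Rg6; h7: attacked by Nf8; g8: attacked by Rg6.
Legal moves for Black: none.
Not in check and no legal moves → stalemate.

stalemate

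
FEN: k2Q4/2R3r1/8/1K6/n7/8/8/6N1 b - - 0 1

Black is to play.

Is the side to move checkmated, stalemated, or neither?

Black to move; black king on a8.
In check: yes, from the white queen on d8.
King squares — a7: attacked by Rc7; b7: attacked by Rc7; b8: attacked by Qd8.
Legal moves for Black: none.
In check with no legal moves → checkmate.

checkmate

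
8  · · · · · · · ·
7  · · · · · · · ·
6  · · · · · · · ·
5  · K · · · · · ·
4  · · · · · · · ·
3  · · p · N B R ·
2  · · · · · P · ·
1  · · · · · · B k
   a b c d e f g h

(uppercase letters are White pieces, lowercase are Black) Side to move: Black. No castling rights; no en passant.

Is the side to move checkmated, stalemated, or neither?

checkmate

Black to move; black king on h1.
In check: yes, from the white bishop on f3.
King squares — g1: attacked by Rg3; g2: attacked by Ne3; h2: attacked by Bg1.
Legal moves for Black: none.
In check with no legal moves → checkmate.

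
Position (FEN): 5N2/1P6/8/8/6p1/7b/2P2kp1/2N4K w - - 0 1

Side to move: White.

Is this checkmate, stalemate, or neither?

neither

White to move; white king on h1.
In check: yes, from the black pawn on g2.
King squares — g1: attacked by Kf2; g2: attacked by Kf2; h2: available.
Legal moves for White: Kh2.
White is in check but has 1 legal move → neither.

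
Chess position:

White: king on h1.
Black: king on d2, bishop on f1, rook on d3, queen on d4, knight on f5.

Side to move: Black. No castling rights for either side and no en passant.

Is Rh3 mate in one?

After Rh3: white king on h1; in check: yes, from the black rook on h3.
King squares — g1: attacked by Qd4; g2: attacked by Bf1; h2: attacked by Rh3.
White has no legal moves → checkmate.

yes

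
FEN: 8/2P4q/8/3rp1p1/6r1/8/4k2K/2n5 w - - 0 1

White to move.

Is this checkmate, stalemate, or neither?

checkmate

White to move; white king on h2.
In check: yes, from the black queen on h7.
King squares — g1: attacked by Rg4; h1: attacked by Qh7; g2: attacked by Rg4; g3: attacked by Rg4; h3: attacked by Qh7.
Legal moves for White: none.
In check with no legal moves → checkmate.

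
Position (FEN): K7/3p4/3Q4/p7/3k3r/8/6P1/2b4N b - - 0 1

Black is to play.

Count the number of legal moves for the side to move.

4

Black to move; king on d4.
In check: yes, from the white queen on d6.
Legal moves: Ke4, Kc4, Ke3, Kc3.
Count: 4.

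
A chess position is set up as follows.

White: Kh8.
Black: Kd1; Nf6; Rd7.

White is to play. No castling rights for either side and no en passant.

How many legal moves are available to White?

0

White to move; king on h8.
In check: no.
Legal moves: none.
Count: 0.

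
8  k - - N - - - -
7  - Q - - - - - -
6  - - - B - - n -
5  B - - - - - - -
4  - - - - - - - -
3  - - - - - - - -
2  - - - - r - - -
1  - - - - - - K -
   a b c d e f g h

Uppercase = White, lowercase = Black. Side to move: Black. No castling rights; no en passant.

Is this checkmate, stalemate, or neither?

Black to move; black king on a8.
In check: yes, from the white queen on b7.
King squares — a7: attacked by Qb7; b7: attacked by Nd8; b8: attacked by Bd6.
Legal moves for Black: none.
In check with no legal moves → checkmate.

checkmate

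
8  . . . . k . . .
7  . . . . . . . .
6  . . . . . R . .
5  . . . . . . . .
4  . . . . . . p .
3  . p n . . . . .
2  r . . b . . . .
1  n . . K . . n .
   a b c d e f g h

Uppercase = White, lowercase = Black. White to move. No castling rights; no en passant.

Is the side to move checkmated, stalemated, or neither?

White to move; white king on d1.
In check: yes, from the black knight on c3.
King squares — c1: attacked by Bd2; e1: attacked by Bd2; c2: attacked by Na1; d2: attacked by Ra2; e2: attacked by Ng1.
Legal moves for White: none.
In check with no legal moves → checkmate.

checkmate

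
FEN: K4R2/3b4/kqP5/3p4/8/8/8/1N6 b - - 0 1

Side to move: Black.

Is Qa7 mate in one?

After Qa7: white king on a8; in check: yes, from the black queen on a7.
King squares — a7: attacked by Ka6; b7: attacked by Ka6; b8: attacked by Qa7.
White has no legal moves → checkmate.

yes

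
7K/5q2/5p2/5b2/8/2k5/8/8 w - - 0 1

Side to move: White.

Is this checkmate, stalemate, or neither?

White to move; white king on h8.
In check: no.
King squares — g7: attacked by Qf7; h7: attacked by Bf5; g8: attacked by Qf7.
Legal moves for White: none.
Not in check and no legal moves → stalemate.

stalemate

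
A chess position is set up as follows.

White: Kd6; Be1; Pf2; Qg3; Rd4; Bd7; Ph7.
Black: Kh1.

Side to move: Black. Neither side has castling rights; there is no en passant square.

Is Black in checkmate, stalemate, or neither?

Black to move; black king on h1.
In check: no.
King squares — g1: attacked by Qg3; g2: attacked by Qg3; h2: attacked by Qg3.
Legal moves for Black: none.
Not in check and no legal moves → stalemate.

stalemate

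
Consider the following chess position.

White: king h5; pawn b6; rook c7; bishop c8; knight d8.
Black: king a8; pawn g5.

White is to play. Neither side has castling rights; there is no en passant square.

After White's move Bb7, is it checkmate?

no

After Bb7: black king on a8; in check: yes, from the white bishop on b7.
Black has 1 legal reply: Kb8.
In check but a legal move exists → not checkmate.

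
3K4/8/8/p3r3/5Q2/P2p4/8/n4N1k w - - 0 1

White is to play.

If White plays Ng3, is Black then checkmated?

no

After Ng3: black king on h1; in check: yes, from the white knight on g3.
Black has 3 legal replies: Kh2, Kg2, Kg1.
In check but a legal move exists → not checkmate.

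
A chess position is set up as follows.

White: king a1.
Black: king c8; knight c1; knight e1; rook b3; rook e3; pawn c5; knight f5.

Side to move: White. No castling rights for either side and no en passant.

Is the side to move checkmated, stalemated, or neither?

White to move; white king on a1.
In check: no.
King squares — b1: attacked by Rb3; a2: attacked by Nc1; b2: attacked by Rb3.
Legal moves for White: none.
Not in check and no legal moves → stalemate.

stalemate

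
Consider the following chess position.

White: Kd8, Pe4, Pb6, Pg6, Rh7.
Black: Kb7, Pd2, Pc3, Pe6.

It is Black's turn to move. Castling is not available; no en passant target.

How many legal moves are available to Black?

Black to move; king on b7.
In check: yes, from the white rook on h7.
Legal moves: Kb8, Ka8, Kc6, Kxb6, Ka6.
Count: 5.

5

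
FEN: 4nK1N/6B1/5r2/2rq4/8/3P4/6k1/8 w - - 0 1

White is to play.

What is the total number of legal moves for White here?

4

White to move; king on f8.
In check: yes, from the black rook on f6.
Legal moves: Kxe8, Ke7, Nf7, Bxf6.
Count: 4.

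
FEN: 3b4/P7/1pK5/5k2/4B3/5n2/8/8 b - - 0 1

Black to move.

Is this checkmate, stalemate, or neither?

neither

Black to move; black king on f5.
In check: yes, from the white bishop on e4.
King squares — e4: available; f4: available; g4: available; e5: available; g5: available; e6: available; f6: available; g6: attacked by Be4.
Legal moves for Black: Kf6, Ke6, Kg5, Ke5, Kg4, Kf4, Kxe4.
Black is in check but has 7 legal moves → neither.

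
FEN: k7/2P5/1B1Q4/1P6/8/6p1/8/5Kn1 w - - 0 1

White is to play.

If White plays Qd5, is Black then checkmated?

After Qd5: black king on a8; in check: yes, from the white queen on d5.
King squares — a7: attacked by Bb6; b7: attacked by Qd5; b8: attacked by Pc7.
Black has no legal moves → checkmate.

yes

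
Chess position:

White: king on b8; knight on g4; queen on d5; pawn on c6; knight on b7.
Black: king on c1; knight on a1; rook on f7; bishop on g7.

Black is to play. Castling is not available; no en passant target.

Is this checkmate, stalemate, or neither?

Black to move; black king on c1.
In check: no.
Legal moves for Black include: Bh8, Bf8, Bh6, Bf6, Be5+, Bd4, Bc3, Bb2, Rf8+, Re7, Rd7, Rc7, Rxb7+, Rf6, Rf5, Rf4, Rf3, Rf2, ... (list truncated; more exist).
Black has legal moves and is not in check → neither.

neither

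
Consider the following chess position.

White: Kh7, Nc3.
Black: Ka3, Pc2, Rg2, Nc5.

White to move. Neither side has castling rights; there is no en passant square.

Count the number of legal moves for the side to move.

White to move; king on h7.
In check: no.
Legal moves: Kh8, Kh6, Nd5, Nb5+, Ne4, Na4, Ne2, Na2, Nd1, Nb1+.
Count: 10.

10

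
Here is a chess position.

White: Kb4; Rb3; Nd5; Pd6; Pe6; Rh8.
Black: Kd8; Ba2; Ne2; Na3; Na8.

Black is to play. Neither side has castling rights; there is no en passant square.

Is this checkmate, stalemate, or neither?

checkmate

Black to move; black king on d8.
In check: yes, from the white rook on h8.
King squares — c7: attacked by Nd5; d7: attacked by Pe6; e7: attacked by Nd5; c8: attacked by Rh8; e8: attacked by Rh8.
Legal moves for Black: none.
In check with no legal moves → checkmate.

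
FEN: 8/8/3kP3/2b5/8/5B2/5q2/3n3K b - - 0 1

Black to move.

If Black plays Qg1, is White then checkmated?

yes

After Qg1: white king on h1; in check: yes, from the black queen on g1.
King squares — g1: attacked by Bc5; g2: attacked by Qg1; h2: attacked by Qg1.
White has no legal moves → checkmate.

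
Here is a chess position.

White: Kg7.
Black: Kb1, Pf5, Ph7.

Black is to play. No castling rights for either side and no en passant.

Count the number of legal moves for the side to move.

8

Black to move; king on b1.
In check: no.
Legal moves: Kc2, Kb2, Ka2, Kc1, Ka1, h6, f4, h5.
Count: 8.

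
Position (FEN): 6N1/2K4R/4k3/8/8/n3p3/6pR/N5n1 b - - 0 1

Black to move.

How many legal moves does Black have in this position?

Black to move; king on e6.
In check: no.
Legal moves: Kf5, Ke5, Kd5, Nb5+, Nc4, Nc2, Nb1, Nh3, Nf3, Ne2, e2.
Count: 11.

11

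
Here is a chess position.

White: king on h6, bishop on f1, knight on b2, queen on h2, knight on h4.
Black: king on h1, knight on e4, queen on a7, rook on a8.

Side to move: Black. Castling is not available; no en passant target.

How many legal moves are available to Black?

Black to move; king on h1.
In check: yes, from the white queen on h2.
Legal moves: Kxh2.
Count: 1.

1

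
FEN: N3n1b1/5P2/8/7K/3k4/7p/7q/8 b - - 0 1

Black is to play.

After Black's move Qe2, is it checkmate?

After Qe2: white king on h5; in check: yes, from the black queen on e2.
White has 4 legal replies: Kh6, Kg6, Kg5, Kh4.
In check but a legal move exists → not checkmate.

no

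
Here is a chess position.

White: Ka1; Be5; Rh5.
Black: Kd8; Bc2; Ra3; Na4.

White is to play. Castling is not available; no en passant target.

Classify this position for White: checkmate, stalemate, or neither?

checkmate

White to move; white king on a1.
In check: yes, from the black rook on a3.
King squares — b1: attacked by Bc2; a2: attacked by Ra3; b2: attacked by Na4.
Legal moves for White: none.
In check with no legal moves → checkmate.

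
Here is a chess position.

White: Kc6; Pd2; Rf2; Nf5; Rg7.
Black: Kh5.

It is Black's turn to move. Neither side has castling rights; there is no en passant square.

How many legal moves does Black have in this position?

Black to move; king on h5.
In check: no.
Legal moves: none.
Count: 0.

0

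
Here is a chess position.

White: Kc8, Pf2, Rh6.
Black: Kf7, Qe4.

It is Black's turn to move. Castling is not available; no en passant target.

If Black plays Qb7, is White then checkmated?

no

After Qb7: white king on c8; in check: yes, from the black queen on b7.
White has 2 legal replies: Kd8, Kxb7.
In check but a legal move exists → not checkmate.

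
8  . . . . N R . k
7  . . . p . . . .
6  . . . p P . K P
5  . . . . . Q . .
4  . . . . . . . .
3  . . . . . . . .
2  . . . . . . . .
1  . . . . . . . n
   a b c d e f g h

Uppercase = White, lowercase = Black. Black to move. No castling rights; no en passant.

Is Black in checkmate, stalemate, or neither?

Black to move; black king on h8.
In check: yes, from the white rook on f8.
King squares — g7: attacked by Kg6; h7: attacked by Kg6; g8: attacked by Rf8.
Legal moves for Black: none.
In check with no legal moves → checkmate.

checkmate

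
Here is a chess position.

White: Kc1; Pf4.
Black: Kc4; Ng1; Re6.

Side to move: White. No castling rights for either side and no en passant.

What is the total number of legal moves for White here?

6

White to move; king on c1.
In check: no.
Legal moves: Kd2, Kc2, Kb2, Kd1, Kb1, f5.
Count: 6.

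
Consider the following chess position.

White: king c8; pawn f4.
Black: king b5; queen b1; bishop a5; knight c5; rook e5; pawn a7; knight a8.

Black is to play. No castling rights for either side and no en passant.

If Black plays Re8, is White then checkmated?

yes

After Re8: white king on c8; in check: yes, from the black rook on e8.
King squares — b7: attacked by Nc5; c7: attacked by Ba5; d7: attacked by Nc5; b8: attacked by Re8; d8: attacked by Ba5.
White has no legal moves → checkmate.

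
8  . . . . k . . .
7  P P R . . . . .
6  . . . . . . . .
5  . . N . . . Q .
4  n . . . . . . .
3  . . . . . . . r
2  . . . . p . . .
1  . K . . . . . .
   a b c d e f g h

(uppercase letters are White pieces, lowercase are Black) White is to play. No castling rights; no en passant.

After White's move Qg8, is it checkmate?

After Qg8: black king on e8; in check: yes, from the white queen on g8.
King squares — d7: attacked by Nc5; e7: attacked by Rc7; f7: attacked by Rc7; d8: attacked by Qg8; f8: attacked by Qg8.
Black has no legal moves → checkmate.

yes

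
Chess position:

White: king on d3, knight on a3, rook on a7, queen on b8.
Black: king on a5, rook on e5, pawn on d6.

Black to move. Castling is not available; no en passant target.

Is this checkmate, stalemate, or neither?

Black to move; black king on a5.
In check: yes, from the white rook on a7.
King squares — a4: attacked by Ra7; b4: attacked by Qb8; b5: attacked by Na3; a6: attacked by Ra7; b6: attacked by Qb8.
Legal moves for Black: none.
In check with no legal moves → checkmate.

checkmate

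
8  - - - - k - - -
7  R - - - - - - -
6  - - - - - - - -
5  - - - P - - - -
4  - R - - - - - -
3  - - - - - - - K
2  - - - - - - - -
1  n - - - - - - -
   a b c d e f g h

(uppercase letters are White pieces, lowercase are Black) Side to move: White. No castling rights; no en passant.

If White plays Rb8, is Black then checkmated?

After Rb8: black king on e8; in check: yes, from the white rook on b8.
King squares — d7: attacked by Ra7; e7: attacked by Ra7; f7: attacked by Ra7; d8: attacked by Rb8; f8: attacked by Rb8.
Black has no legal moves → checkmate.

yes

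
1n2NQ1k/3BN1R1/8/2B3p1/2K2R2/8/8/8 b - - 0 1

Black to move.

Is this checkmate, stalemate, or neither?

Black to move; black king on h8.
In check: yes, from the white queen on f8.
King squares — g7: attacked by Ne8; h7: attacked by Rg7; g8: attacked by Ne7.
Legal moves for Black: none.
In check with no legal moves → checkmate.

checkmate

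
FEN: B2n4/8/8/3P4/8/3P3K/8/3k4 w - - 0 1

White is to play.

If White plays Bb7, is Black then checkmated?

no

After Bb7: black king on d1; in check: no.
Black is not in check, so this cannot be checkmate.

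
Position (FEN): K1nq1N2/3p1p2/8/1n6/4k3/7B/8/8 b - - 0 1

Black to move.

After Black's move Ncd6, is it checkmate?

yes

After Ncd6: white king on a8; in check: yes, from the black queen on d8.
King squares — a7: attacked by Nb5; b7: attacked by Nd6; b8: attacked by Qd8.
White has no legal moves → checkmate.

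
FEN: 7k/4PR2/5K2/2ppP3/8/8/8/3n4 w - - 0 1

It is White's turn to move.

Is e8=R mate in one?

yes

After e8=R: black king on h8; in check: yes, from the white rook on e8.
King squares — g7: attacked by Kf6; h7: attacked by Rf7; g8: attacked by Re8.
Black has no legal moves → checkmate.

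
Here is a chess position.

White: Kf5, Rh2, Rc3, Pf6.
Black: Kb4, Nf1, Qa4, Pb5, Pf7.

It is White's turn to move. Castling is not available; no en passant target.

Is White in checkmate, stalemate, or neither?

White to move; white king on f5.
In check: no.
Legal moves for White include: Kg5, Ke5, Kg4, Kf4, Ke4, Rc8, Rc7, Rc6, Rc5, Rc4+, Rch3, Rg3, Rf3, Re3, Rd3, Rb3+, Ra3, Rcc2, ... (list truncated; more exist).
White has legal moves and is not in check → neither.

neither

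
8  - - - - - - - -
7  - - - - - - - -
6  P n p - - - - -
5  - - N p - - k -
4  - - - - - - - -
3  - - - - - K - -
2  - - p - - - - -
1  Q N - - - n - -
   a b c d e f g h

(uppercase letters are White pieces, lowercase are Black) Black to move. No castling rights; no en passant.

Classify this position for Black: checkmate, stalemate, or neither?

neither

Black to move; black king on g5.
In check: no.
Legal moves for Black include: Nc8, Na8, Nd7, Nc4, Na4, Kh6, Kg6, Kh5, Kf5, Kh4, Ng3, Ne3, Nh2+, Nd2+, cxb1=Q, cxb1=R, cxb1=B, cxb1=N, ... (list truncated; more exist).
Black has legal moves and is not in check → neither.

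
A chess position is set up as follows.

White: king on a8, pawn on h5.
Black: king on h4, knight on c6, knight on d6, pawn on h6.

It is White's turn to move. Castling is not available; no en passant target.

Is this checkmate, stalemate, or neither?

stalemate

White to move; white king on a8.
In check: no.
King squares — a7: attacked by Nc6; b7: attacked by Nd6; b8: attacked by Nc6.
Legal moves for White: none.
Not in check and no legal moves → stalemate.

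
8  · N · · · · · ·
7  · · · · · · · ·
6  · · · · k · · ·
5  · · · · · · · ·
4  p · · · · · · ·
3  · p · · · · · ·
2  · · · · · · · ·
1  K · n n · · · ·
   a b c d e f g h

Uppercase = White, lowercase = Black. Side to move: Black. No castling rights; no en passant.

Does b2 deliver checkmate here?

After b2: white king on a1; in check: yes, from the black pawn on b2.
White has 1 legal reply: Kb1.
In check but a legal move exists → not checkmate.

no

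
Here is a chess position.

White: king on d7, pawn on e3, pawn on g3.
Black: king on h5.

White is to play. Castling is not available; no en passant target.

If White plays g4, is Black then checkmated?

After g4: black king on h5; in check: yes, from the white pawn on g4.
Black has 5 legal replies: Kh6, Kg6, Kg5, Kh4, Kxg4.
In check but a legal move exists → not checkmate.

no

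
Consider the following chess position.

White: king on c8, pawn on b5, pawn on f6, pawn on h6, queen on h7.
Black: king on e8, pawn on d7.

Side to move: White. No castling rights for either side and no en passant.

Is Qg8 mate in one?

After Qg8: black king on e8; in check: yes, from the white queen on g8.
King squares — d7: own pawn; e7: attacked by Pf6; f7: attacked by Qg8; d8: attacked by Kc8; f8: attacked by Qg8.
Black has no legal moves → checkmate.

yes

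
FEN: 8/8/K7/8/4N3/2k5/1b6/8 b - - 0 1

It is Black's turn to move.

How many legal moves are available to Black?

6

Black to move; king on c3.
In check: yes, from the white knight on e4.
Legal moves: Kd4, Kc4, Kb4, Kd3, Kb3, Kc2.
Count: 6.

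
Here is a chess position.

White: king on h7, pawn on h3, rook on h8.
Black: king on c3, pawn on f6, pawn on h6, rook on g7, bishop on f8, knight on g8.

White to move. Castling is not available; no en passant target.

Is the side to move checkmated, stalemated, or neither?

checkmate

White to move; white king on h7.
In check: yes, from the black rook on g7.
King squares — g6: attacked by Rg7; h6: attacked by Ng8; g7: attacked by Bf8; g8: attacked by Rg7; h8: own rook.
Legal moves for White: none.
In check with no legal moves → checkmate.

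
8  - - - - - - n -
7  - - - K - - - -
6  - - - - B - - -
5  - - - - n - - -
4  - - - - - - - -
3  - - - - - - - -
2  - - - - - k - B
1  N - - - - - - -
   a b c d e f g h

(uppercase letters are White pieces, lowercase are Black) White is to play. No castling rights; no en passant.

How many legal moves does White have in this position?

White to move; king on d7.
In check: yes, from the black knight on e5.
Legal moves: Ke8, Kd8, Kc8, Kc7, Kd6, Bxe5.
Count: 6.

6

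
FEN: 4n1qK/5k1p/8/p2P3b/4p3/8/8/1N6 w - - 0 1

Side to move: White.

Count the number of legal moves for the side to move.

White to move; king on h8.
In check: yes, from the black queen on g8.
Legal moves: none.
Count: 0.

0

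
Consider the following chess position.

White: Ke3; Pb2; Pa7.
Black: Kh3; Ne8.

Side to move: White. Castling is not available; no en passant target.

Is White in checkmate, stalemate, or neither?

neither

White to move; white king on e3.
In check: no.
Legal moves for White: Kf4, Ke4, Kd4, Kf3, Kd3, Kf2, Ke2, Kd2, a8=Q, a8=R, a8=B, a8=N, b3, b4.
White has 14 legal moves and is not in check → neither.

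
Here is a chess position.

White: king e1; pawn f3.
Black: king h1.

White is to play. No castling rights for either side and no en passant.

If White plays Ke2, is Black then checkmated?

After Ke2: black king on h1; in check: no.
Black is not in check, so this cannot be checkmate.

no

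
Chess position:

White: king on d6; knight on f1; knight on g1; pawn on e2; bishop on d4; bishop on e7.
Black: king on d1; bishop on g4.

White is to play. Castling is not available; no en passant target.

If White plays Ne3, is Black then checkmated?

no

After Ne3: black king on d1; in check: yes, from the white knight on e3.
Black has 3 legal replies: Kd2, Ke1, Kc1.
In check but a legal move exists → not checkmate.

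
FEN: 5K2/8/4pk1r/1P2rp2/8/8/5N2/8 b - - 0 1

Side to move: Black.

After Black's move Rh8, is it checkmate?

After Rh8: white king on f8; in check: yes, from the black rook on h8.
King squares — e7: attacked by Kf6; f7: attacked by Kf6; g7: attacked by Kf6; e8: attacked by Rh8; g8: attacked by Rh8.
White has no legal moves → checkmate.

yes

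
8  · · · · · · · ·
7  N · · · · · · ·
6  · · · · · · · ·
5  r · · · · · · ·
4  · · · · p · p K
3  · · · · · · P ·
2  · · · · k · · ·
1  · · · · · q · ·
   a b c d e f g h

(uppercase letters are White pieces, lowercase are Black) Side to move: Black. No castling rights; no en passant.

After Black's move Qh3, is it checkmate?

yes

After Qh3: white king on h4; in check: yes, from the black queen on h3.
King squares — g3: own pawn; h3: attacked by Pg4; g4: attacked by Qh3; g5: attacked by Ra5; h5: attacked by Qh3.
White has no legal moves → checkmate.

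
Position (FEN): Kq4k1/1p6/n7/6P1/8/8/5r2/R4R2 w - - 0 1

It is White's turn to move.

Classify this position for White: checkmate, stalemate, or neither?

White to move; white king on a8.
In check: yes, from the black queen on b8.
King squares — a7: attacked by Qb8; b7: attacked by Qb8; b8: attacked by Na6.
Legal moves for White: none.
In check with no legal moves → checkmate.

checkmate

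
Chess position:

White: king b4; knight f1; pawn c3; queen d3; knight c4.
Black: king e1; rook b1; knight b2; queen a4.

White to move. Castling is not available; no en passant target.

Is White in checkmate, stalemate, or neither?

White to move; white king on b4.
In check: yes, from the black queen on a4.
King squares — a3: attacked by Qa4; b3: attacked by Qa4; c3: own pawn; a4: attacked by Nb2; c4: own knight; a5: attacked by Qa4; b5: attacked by Qa4; c5: available.
Legal moves for White: Kc5.
White is in check but has 1 legal move → neither.

neither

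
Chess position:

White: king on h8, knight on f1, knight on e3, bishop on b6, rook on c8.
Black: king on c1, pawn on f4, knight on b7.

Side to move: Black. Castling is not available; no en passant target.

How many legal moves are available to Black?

Black to move; king on c1.
In check: yes, from the white rook on c8.
Legal moves: Kb2, Kb1, Nc5.
Count: 3.

3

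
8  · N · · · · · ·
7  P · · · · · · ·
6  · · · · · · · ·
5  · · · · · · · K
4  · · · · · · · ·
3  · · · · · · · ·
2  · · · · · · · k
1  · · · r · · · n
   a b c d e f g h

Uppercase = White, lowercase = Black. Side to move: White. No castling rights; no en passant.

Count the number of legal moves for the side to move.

12

White to move; king on h5.
In check: no.
Legal moves: Nd7, Nc6, Na6, Kh6, Kg6, Kg5, Kh4, Kg4, a8=Q, a8=R, a8=B, a8=N.
Count: 12.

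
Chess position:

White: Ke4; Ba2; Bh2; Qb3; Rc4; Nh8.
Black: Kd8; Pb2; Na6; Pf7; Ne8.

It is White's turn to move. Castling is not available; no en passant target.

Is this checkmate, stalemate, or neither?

White to move; white king on e4.
In check: no.
Legal moves for White include: Nxf7+, Ng6, Kf5, Ke5, Kd5, Kf4, Kd4, Kf3, Ke3, Kd3, Rc8+, Rc7, Rc6, Rc5, Rd4+, Rb4, Ra4, Rc3, ... (list truncated; more exist).
White has legal moves and is not in check → neither.

neither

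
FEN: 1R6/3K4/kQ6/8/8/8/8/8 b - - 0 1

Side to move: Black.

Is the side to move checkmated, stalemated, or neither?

Black to move; black king on a6.
In check: yes, from the white queen on b6.
King squares — a5: attacked by Qb6; b5: attacked by Qb6; b6: attacked by Rb8; a7: attacked by Qb6; b7: attacked by Qb6.
Legal moves for Black: none.
In check with no legal moves → checkmate.

checkmate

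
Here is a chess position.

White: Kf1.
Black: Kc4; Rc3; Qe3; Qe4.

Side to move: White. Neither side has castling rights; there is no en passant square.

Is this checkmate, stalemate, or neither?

White to move; white king on f1.
In check: no.
King squares — e1: attacked by Qe3; g1: attacked by Qe3; e2: attacked by Qe3; f2: attacked by Qe3; g2: attacked by Qe4.
Legal moves for White: none.
Not in check and no legal moves → stalemate.

stalemate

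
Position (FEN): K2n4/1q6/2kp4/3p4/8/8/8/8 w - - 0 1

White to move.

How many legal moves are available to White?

0

White to move; king on a8.
In check: yes, from the black queen on b7.
Legal moves: none.
Count: 0.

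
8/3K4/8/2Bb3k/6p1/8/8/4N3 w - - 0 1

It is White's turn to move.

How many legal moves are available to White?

White to move; king on d7.
In check: no.
Legal moves: Ke8, Kd8, Kc8, Ke7, Kc7, Kd6, Bf8, Be7, Ba7, Bd6, Bb6, Bd4, Bb4, Be3, Ba3, Bf2, Bg1, Nf3, Nd3, Ng2, Nc2.
Count: 21.

21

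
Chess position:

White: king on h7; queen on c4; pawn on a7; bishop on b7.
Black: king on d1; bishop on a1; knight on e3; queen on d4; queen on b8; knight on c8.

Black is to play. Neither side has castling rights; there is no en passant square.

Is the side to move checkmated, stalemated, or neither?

Black to move; black king on d1.
In check: no.
Legal moves for Black include: Ne7, Nxa7, Nd6, Nb6, Qa8, Qc7+, Qxb7+, Qbxa7, Qbd6, Qbe5, Qbf4, Qg3, Qh2+, Qh8+, Qd8, Qg7#, Qd7+, Qdxa7, ... (list truncated; more exist).
Black has legal moves and is not in check → neither.

neither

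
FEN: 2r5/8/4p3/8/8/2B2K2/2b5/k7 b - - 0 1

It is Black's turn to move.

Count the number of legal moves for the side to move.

Black to move; king on a1.
In check: yes, from the white bishop on c3.
Legal moves: Ka2, Kb1, Rxc3+.
Count: 3.

3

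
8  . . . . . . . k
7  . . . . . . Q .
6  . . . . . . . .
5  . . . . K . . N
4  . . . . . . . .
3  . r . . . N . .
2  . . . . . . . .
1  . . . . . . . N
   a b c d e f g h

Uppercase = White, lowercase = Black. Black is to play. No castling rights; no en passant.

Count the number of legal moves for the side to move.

0

Black to move; king on h8.
In check: yes, from the white queen on g7.
Legal moves: none.
Count: 0.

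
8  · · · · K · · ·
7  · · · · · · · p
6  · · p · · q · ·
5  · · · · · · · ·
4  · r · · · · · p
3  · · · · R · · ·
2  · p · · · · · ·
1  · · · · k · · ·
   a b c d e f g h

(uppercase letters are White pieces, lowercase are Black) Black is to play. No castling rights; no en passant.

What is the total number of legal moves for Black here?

4

Black to move; king on e1.
In check: yes, from the white rook on e3.
Legal moves: Kf2, Kd2, Kf1, Kd1.
Count: 4.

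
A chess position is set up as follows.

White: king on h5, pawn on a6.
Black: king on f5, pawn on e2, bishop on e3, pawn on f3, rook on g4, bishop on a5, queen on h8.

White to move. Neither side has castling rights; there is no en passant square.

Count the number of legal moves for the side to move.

White to move; king on h5.
In check: yes, from the black queen on h8.
Legal moves: none.
Count: 0.

0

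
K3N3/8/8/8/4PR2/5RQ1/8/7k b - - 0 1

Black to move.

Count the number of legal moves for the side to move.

Black to move; king on h1.
In check: no.
Legal moves: none.
Count: 0.

0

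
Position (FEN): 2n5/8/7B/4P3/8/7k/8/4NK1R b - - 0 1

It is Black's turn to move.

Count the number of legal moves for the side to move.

Black to move; king on h3.
In check: yes, from the white rook on h1.
Legal moves: Kg4, Kg3.
Count: 2.

2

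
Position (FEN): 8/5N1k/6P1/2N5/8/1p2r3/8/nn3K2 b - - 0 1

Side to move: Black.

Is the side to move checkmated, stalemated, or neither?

Black to move; black king on h7.
In check: yes, from the white pawn on g6.
King squares — g6: available; h6: attacked by Nf7; g7: available; g8: available; h8: attacked by Nf7.
Legal moves for Black: Kg8, Kg7, Kxg6.
Black is in check but has 3 legal moves → neither.

neither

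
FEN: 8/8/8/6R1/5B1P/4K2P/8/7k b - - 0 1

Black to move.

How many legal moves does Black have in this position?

Black to move; king on h1.
In check: no.
Legal moves: none.
Count: 0.

0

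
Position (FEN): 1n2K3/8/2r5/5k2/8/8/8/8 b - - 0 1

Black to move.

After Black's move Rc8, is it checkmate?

After Rc8: white king on e8; in check: yes, from the black rook on c8.
White has 2 legal replies: Kf7, Ke7.
In check but a legal move exists → not checkmate.

no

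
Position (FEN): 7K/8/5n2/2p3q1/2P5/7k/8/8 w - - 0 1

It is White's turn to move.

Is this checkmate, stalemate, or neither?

White to move; white king on h8.
In check: no.
King squares — g7: attacked by Qg5; h7: attacked by Nf6; g8: attacked by Qg5.
Legal moves for White: none.
Not in check and no legal moves → stalemate.

stalemate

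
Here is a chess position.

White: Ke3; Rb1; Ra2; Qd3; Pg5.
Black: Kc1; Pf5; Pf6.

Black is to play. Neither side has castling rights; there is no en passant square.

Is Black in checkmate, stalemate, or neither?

checkmate

Black to move; black king on c1.
In check: yes, from the white rook on b1.
King squares — b1: attacked by Qd3; d1: attacked by Rb1; b2: attacked by Rb1; c2: attacked by Ra2; d2: attacked by Ra2.
Legal moves for Black: none.
In check with no legal moves → checkmate.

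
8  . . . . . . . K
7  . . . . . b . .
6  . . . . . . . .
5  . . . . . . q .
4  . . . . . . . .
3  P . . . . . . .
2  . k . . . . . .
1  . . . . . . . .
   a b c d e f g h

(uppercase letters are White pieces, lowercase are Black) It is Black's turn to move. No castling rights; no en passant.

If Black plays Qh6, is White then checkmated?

After Qh6: white king on h8; in check: yes, from the black queen on h6.
King squares — g7: attacked by Qh6; h7: attacked by Qh6; g8: attacked by Bf7.
White has no legal moves → checkmate.

yes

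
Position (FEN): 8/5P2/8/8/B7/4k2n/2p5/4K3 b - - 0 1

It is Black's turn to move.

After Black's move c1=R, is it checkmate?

After c1=R: white king on e1; in check: yes, from the black rook on c1.
White has 1 legal reply: Bd1.
In check but a legal move exists → not checkmate.

no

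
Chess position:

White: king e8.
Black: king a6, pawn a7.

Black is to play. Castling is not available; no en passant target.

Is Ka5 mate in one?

no

After Ka5: white king on e8; in check: no.
White is not in check, so this cannot be checkmate.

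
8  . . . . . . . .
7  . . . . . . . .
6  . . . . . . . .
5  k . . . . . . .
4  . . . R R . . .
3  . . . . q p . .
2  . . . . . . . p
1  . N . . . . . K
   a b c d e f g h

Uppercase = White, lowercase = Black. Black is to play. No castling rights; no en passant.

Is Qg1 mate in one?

yes

After Qg1: white king on h1; in check: yes, from the black queen on g1.
King squares — g1: attacked by Ph2; g2: attacked by Qg1; h2: attacked by Qg1.
White has no legal moves → checkmate.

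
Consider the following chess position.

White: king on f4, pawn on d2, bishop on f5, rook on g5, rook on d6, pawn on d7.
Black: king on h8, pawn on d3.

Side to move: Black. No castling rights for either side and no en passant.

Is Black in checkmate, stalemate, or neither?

Black to move; black king on h8.
In check: no.
King squares — g7: attacked by Rg5; h7: attacked by Bf5; g8: attacked by Rg5.
Legal moves for Black: none.
Not in check and no legal moves → stalemate.

stalemate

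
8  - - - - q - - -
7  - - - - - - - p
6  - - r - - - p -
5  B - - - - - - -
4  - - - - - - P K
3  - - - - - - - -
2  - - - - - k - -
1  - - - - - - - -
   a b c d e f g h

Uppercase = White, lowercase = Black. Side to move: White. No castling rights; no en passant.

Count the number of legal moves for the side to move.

White to move; king on h4.
In check: no.
Legal moves: Bd8, Bc7, Bb6+, Bb4, Bc3, Bd2, Be1+, Kg5, Kh3, g5.
Count: 10.

10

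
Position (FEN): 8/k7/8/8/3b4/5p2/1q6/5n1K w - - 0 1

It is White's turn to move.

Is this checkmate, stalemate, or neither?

White to move; white king on h1.
In check: no.
King squares — g1: attacked by Bd4; g2: attacked by Qb2; h2: attacked by Nf1.
Legal moves for White: none.
Not in check and no legal moves → stalemate.

stalemate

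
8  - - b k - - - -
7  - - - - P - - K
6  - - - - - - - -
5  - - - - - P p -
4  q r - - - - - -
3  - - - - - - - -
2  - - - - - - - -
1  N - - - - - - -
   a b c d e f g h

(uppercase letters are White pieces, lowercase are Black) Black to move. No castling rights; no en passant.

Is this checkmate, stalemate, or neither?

neither

Black to move; black king on d8.
In check: yes, from the white pawn on e7.
Legal moves for Black: Ke8, Kxe7, Kd7, Kc7.
Black is in check but has 4 legal moves → neither.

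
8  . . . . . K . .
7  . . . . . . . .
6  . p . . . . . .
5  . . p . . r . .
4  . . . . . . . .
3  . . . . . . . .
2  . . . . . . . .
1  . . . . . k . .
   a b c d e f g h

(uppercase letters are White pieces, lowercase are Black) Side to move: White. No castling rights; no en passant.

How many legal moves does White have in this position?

4

White to move; king on f8.
In check: yes, from the black rook on f5.
Legal moves: Kg8, Ke8, Kg7, Ke7.
Count: 4.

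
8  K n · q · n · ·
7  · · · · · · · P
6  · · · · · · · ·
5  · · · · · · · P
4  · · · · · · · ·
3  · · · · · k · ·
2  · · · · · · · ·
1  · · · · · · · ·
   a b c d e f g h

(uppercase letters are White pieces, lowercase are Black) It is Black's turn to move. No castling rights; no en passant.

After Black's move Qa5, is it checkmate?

After Qa5: white king on a8; in check: yes, from the black queen on a5.
White has 2 legal replies: Kxb8, Kb7.
In check but a legal move exists → not checkmate.

no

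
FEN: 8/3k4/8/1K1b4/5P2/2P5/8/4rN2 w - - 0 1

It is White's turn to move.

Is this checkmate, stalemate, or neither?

White to move; white king on b5.
In check: no.
Legal moves for White: Kb6, Ka6, Kc5, Ka5, Kb4, Ka4, Ng3, Ne3, Nh2, Nd2, f5, c4.
White has 12 legal moves and is not in check → neither.

neither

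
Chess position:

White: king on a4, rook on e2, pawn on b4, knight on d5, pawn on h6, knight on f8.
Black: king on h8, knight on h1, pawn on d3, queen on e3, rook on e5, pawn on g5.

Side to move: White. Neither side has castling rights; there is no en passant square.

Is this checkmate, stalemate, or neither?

neither

White to move; white king on a4.
In check: no.
Legal moves for White include: Nh7, Nd7, Ng6+, Ne6, Ne7, Nc7, Nf6, Nb6, Nf4, Nxe3, Nc3, Kb5, Ka5, Kb3, Ka3, Rxe3, Rh2, Rg2, ... (list truncated; more exist).
White has legal moves and is not in check → neither.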